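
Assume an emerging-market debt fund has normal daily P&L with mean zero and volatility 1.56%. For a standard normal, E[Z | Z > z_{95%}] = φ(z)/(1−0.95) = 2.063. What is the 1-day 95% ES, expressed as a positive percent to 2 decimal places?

3.22%

ES = 1.56% × 2.063 = 3.218%.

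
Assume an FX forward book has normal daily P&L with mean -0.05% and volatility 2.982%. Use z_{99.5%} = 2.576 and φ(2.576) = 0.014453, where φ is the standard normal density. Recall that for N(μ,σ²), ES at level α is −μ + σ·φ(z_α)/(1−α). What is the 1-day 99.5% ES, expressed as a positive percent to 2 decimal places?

8.67%

Tail multiplier: φ(z)/(1−α) = 0.014453 / 0.005 = 2.891.
ES = −(-0.05%) + 2.982% × 2.891 = 8.671%.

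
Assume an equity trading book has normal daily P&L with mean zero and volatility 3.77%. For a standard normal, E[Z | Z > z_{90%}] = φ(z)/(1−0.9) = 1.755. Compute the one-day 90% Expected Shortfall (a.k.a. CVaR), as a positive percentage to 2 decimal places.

ES = 3.77% × 1.755 = 6.616%.

6.62%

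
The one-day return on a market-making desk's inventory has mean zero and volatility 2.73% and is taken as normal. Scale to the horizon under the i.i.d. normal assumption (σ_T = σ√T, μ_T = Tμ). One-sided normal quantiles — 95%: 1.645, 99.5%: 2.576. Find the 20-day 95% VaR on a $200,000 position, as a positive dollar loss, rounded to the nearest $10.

σ_{20d} = 2.73% × √20 = 12.209%.
VaR = 1.645 × 12.209% = 20.084%.
On $200,000: 0.20084 × $200,000 = $40,168.

$40,170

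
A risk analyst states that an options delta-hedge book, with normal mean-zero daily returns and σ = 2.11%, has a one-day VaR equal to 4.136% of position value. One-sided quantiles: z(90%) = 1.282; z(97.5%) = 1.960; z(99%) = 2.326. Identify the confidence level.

97.5%

Implied z = VaR/σ = 4.136 / 2.11 = 1.960.
This matches z(97.5%) = 1.960.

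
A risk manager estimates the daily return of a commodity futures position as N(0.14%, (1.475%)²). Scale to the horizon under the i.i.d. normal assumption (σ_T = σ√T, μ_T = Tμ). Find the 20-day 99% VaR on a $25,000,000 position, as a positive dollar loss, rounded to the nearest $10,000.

$3,140,000

At 99%, z = 2.326.
σ_{20d} = 1.475% × √20 = 6.596%; μ_{20d} = 20 × 0.14% = 2.800%.
VaR = −(2.800%) + 2.326 × 6.596% = 12.542%.
On $25,000,000: 0.12542 × $25,000,000 = $3,135,500.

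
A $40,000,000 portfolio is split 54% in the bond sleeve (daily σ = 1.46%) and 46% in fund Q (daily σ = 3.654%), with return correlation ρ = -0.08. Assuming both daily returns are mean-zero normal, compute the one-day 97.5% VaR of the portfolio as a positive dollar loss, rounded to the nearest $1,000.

$1,410,000

σ_p² = 0.54²·1.46² + 0.46²·3.654² + 2·-0.08·0.54·0.46·1.46·3.654 = 3.2348 (%²).
σ_p = √3.2348 = 1.799%.
At 97.5%, z = 1.960.
VaR = 1.960 × 1.799% = 3.526%; on $40,000,000 that is $1,410,400.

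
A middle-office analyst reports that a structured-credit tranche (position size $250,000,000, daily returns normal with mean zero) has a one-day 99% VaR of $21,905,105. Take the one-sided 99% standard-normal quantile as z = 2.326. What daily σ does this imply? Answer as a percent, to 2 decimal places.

3.77%

VaR as a fraction: $21,905,105 / $250,000,000 = 8.762%.
σ = VaR / z = 8.762% / 2.326 = 3.767%.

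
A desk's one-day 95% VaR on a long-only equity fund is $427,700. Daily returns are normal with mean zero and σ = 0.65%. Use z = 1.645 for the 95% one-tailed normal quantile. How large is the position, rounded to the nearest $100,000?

$40,000,000

VaR as a fraction of value: z·σ = 1.645 × 0.65% = 1.06925%.
Position = $427,700 / 0.0106925 = $40,000,000.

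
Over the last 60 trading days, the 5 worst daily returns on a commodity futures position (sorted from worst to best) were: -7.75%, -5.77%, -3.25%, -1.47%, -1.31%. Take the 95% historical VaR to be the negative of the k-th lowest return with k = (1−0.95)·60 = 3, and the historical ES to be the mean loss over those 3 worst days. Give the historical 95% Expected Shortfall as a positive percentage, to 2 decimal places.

5.59%

The 3 worst returns sum to -16.77%.
ES = −(-16.77%) / 3 = 5.59%.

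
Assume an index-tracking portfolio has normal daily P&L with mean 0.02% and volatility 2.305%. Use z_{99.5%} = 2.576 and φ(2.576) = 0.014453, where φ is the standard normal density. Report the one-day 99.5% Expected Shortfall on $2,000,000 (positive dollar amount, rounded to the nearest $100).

$132,900

Tail multiplier: φ(z)/(1−α) = 0.014453 / 0.005 = 2.891.
ES = −(0.02%) + 2.305% × 2.891 = 6.644%.
On $2,000,000: 0.06644 × $2,000,000 = $132,880.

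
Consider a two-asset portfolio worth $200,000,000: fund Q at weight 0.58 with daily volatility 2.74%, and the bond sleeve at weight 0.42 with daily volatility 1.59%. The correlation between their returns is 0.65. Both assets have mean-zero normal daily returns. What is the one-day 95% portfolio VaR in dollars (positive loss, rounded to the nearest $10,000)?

σ_p² = 0.58²·2.74² + 0.42²·1.59² + 2·0.65·0.58·0.42·2.74·1.59 = 4.3512 (%²).
σ_p = √4.3512 = 2.086%.
At 95%, z = 1.645.
VaR = 1.645 × 2.086% = 3.431%; on $200,000,000 that is $6,862,000.

$6,860,000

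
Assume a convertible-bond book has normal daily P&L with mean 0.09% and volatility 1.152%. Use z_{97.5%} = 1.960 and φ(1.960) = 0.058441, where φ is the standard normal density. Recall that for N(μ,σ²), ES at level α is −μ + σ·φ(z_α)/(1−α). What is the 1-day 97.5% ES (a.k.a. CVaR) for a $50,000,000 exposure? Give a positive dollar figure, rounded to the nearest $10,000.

Tail multiplier: φ(z)/(1−α) = 0.058441 / 0.025 = 2.338.
ES = −(0.09%) + 1.152% × 2.338 = 2.603%.
On $50,000,000: 0.02603 × $50,000,000 = $1,301,500.

$1,300,000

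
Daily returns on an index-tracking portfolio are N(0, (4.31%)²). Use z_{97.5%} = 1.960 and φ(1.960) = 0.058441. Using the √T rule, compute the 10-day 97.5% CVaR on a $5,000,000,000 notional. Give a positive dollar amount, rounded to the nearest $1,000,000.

σ_{10d} = 4.31% × √10 = 13.629%.
ES multiplier = φ(z)/(1−α) = 0.058441/0.025 = 2.338.
ES = 13.629% × 2.338 = 31.865%; on $5,000,000,000: $1,593,250,000.

$1,593,000,000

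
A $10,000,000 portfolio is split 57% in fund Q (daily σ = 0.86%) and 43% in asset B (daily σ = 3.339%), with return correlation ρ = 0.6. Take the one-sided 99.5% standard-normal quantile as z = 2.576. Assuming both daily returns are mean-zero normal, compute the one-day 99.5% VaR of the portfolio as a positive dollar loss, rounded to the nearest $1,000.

σ_p² = 0.57²·0.86² + 0.43²·3.339² + 2·0.6·0.57·0.43·0.86·3.339 = 3.1463 (%²).
σ_p = √3.1463 = 1.774%.
VaR = 2.576 × 1.774% = 4.570%; on $10,000,000 that is $457,000.

$457,000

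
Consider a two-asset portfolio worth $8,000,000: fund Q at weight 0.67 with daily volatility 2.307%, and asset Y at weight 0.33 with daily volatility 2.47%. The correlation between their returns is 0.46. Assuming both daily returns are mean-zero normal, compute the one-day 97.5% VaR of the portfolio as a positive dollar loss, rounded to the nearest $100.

σ_p² = 0.67²·2.307² + 0.33²·2.47² + 2·0.46·0.67·0.33·2.307·2.47 = 4.2126 (%²).
σ_p = √4.2126 = 2.052%.
At 97.5%, z = 1.960.
VaR = 1.960 × 2.052% = 4.022%; on $8,000,000 that is $321,760.

$321,800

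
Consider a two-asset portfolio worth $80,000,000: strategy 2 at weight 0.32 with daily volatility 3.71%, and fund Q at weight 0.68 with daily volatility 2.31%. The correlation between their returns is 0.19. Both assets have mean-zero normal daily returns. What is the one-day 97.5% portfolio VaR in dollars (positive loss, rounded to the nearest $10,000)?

$3,360,000

σ_p² = 0.32²·3.71² + 0.68²·2.31² + 2·0.19·0.32·0.68·3.71·2.31 = 4.5855 (%²).
σ_p = √4.5855 = 2.141%.
At 97.5%, z = 1.960.
VaR = 1.960 × 2.141% = 4.196%; on $80,000,000 that is $3,356,800.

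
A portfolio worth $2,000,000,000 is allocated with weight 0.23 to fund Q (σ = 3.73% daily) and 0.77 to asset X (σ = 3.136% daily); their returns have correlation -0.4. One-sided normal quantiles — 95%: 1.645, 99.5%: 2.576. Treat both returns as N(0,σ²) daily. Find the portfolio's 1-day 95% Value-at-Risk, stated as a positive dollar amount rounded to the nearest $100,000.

σ_p² = 0.23²·3.73² + 0.77²·3.136² + 2·-0.4·0.23·0.77·3.73·3.136 = 4.9096 (%²).
σ_p = √4.9096 = 2.216%.
VaR = 1.645 × 2.216% = 3.645%; on $2,000,000,000 that is $72,900,000.

$72,900,000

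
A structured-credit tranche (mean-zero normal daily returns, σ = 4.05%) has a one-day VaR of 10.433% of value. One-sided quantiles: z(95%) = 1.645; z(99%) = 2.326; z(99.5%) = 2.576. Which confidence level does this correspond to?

99.5%

Implied z = VaR/σ = 10.433 / 4.05 = 2.576.
This matches z(99.5%) = 2.576.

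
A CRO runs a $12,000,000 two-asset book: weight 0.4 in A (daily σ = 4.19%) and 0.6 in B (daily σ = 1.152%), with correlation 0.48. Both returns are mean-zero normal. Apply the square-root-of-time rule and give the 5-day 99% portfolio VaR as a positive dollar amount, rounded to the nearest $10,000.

$1,310,000

σ_p = √(0.4²·4.19² + 0.6²·1.152² + 2·0.48·0.4·0.6·4.19·1.152) = 2.097%.
σ_{5d} = 2.097% × √5 = 4.689%.
z(99%) = 2.326.
VaR = 2.326 × 4.689% = 10.907%; on $12,000,000 that is $1,308,840.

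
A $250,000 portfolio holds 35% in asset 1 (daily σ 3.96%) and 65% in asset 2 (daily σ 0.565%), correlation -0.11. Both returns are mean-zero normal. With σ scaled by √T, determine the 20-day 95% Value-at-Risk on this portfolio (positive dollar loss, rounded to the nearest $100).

σ_p = √(0.35²·3.96² + 0.65²·0.565² + 2·-0.11·0.35·0.65·3.96·0.565) = 1.394%.
σ_{20d} = 1.394% × √20 = 6.234%.
z(95%) = 1.645.
VaR = 1.645 × 6.234% = 10.255%; on $250,000 that is $25,638.

$25,600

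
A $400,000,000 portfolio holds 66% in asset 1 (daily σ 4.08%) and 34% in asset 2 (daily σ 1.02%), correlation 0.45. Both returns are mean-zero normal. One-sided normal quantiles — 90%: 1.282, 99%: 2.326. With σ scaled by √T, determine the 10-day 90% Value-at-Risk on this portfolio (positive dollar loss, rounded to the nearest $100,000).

$46,500,000

σ_p = √(0.66²·4.08² + 0.34²·1.02² + 2·0.45·0.66·0.34·4.08·1.02) = 2.866%.
σ_{10d} = 2.866% × √10 = 9.063%.
VaR = 1.282 × 9.063% = 11.619%; on $400,000,000 that is $46,476,000.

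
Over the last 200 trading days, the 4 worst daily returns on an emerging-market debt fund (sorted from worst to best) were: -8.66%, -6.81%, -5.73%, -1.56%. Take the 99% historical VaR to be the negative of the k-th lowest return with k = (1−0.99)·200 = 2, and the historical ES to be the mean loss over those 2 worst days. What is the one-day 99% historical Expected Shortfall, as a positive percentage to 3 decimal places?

7.735%

The 2 worst returns sum to -15.47%.
ES = −(-15.47%) / 2 = 7.735%.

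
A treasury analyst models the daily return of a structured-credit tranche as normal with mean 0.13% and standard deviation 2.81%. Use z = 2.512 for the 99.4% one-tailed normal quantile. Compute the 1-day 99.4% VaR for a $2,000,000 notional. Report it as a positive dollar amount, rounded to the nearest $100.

VaR = −μ + z·σ = −(0.13%) + 2.512 × 2.81% = 6.929%.
On $2,000,000: 0.06929 × $2,000,000 = $138,580.

$138,600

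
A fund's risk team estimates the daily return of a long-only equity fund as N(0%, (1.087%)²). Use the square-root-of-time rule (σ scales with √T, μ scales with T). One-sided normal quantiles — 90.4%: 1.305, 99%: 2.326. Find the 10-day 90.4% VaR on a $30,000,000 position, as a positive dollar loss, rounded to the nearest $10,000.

$1,350,000

σ_{10d} = 1.087% × √10 = 3.437%.
VaR = 1.305 × 3.437% = 4.485%.
On $30,000,000: 0.04485 × $30,000,000 = $1,345,500.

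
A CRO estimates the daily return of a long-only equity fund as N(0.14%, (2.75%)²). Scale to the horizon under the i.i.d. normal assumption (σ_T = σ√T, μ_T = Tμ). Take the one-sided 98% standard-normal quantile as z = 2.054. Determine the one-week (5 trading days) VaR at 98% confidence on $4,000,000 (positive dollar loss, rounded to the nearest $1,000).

$477,000

σ_{5d} = 2.75% × √5 = 6.149%; μ_{5d} = 5 × 0.14% = 0.700%.
VaR = −(0.700%) + 2.054 × 6.149% = 11.930%.
On $4,000,000: 0.11930 × $4,000,000 = $477,200.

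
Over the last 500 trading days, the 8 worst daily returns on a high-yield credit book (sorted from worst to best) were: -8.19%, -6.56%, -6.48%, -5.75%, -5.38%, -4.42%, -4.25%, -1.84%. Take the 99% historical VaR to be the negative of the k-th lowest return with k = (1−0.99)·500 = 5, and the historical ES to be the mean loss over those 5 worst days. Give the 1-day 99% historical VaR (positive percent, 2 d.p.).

k = 5; the 5th lowest return is -5.38%, so VaR = 5.38%.

5.38%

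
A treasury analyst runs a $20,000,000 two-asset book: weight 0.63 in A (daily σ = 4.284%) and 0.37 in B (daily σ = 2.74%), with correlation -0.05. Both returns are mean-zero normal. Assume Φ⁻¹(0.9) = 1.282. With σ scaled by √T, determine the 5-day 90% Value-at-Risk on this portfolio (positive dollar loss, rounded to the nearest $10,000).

$1,630,000

σ_p = √(0.63²·4.284² + 0.37²·2.74² + 2·-0.05·0.63·0.37·4.284·2.74) = 2.835%.
σ_{5d} = 2.835% × √5 = 6.339%.
VaR = 1.282 × 6.339% = 8.127%; on $20,000,000 that is $1,625,400.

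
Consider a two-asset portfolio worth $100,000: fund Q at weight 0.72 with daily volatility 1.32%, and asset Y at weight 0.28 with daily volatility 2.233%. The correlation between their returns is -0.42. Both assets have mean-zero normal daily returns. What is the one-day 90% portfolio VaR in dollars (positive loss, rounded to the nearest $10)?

σ_p² = 0.72²·1.32² + 0.28²·2.233² + 2·-0.42·0.72·0.28·1.32·2.233 = 0.7950 (%²).
σ_p = √0.7950 = 0.892%.
At 90%, z = 1.282.
VaR = 1.282 × 0.892% = 1.144%; on $100,000 that is $1,144.

$1,140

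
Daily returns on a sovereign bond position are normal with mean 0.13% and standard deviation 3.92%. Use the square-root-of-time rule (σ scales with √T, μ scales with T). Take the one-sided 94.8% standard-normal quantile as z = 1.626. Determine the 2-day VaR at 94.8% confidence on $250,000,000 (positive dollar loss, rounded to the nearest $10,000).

$21,890,000

σ_{2d} = 3.92% × √2 = 5.544%; μ_{2d} = 2 × 0.13% = 0.260%.
VaR = −(0.260%) + 1.626 × 5.544% = 8.755%.
On $250,000,000: 0.08755 × $250,000,000 = $21,887,500.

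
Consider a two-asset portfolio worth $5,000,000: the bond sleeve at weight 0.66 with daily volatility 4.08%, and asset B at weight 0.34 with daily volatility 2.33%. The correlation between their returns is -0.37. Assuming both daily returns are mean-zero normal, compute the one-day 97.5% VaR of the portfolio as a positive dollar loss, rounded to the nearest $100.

$246,000

σ_p² = 0.66²·4.08² + 0.34²·2.33² + 2·-0.37·0.66·0.34·4.08·2.33 = 6.3002 (%²).
σ_p = √6.3002 = 2.510%.
At 97.5%, z = 1.960.
VaR = 1.960 × 2.510% = 4.920%; on $5,000,000 that is $246,000.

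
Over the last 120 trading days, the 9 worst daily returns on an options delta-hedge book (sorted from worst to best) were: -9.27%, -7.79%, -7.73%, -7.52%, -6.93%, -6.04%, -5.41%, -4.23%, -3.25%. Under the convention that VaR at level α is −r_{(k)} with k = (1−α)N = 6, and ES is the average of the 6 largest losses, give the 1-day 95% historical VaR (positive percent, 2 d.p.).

k = 6; the 6th lowest return is -6.04%, so VaR = 6.04%.

6.04%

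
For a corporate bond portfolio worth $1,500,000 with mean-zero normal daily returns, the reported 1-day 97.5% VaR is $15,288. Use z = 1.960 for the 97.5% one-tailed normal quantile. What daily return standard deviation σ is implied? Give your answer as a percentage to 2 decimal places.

VaR as a fraction: $15,288 / $1,500,000 = 1.019%.
σ = VaR / z = 1.019% / 1.960 = 0.520%.

0.52%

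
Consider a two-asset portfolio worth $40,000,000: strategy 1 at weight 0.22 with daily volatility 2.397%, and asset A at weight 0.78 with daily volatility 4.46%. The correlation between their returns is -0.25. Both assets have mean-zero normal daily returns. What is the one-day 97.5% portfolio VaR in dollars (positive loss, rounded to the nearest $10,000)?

$2,650,000

σ_p² = 0.22²·2.397² + 0.78²·4.46² + 2·-0.25·0.22·0.78·2.397·4.46 = 11.4629 (%²).
σ_p = √11.4629 = 3.386%.
At 97.5%, z = 1.960.
VaR = 1.960 × 3.386% = 6.637%; on $40,000,000 that is $2,654,800.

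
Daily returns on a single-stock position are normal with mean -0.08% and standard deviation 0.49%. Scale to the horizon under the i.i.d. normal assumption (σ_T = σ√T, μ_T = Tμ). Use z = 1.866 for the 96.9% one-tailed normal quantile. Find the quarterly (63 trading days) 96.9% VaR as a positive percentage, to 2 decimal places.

12.30%

σ_{63d} = 0.49% × √63 = 3.889%; μ_{63d} = 63 × -0.08% = -5.040%.
VaR = −(-5.040%) + 1.866 × 3.889% = 12.297%.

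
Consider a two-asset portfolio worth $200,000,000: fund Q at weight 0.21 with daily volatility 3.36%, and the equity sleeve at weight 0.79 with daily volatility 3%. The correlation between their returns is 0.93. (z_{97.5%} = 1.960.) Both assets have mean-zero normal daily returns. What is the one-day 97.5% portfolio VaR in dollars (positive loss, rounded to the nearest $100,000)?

$11,900,000

σ_p² = 0.21²·3.36² + 0.79²·3² + 2·0.93·0.21·0.79·3.36·3 = 9.2252 (%²).
σ_p = √9.2252 = 3.037%.
VaR = 1.960 × 3.037% = 5.953%; on $200,000,000 that is $11,906,000.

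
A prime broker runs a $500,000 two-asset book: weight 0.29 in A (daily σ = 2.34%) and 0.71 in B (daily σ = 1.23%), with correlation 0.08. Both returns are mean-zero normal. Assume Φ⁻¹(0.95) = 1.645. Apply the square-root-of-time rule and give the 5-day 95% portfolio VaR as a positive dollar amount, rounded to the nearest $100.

σ_p = √(0.29²·2.34² + 0.71²·1.23² + 2·0.08·0.29·0.71·2.34·1.23) = 1.148%.
σ_{5d} = 1.148% × √5 = 2.567%.
VaR = 1.645 × 2.567% = 4.223%; on $500,000 that is $21,115.

$21,100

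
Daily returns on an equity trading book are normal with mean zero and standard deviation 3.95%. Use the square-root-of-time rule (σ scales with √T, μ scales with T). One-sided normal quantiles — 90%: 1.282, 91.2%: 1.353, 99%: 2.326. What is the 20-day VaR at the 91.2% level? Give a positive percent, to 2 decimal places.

σ_{20d} = 3.95% × √20 = 17.665%.
VaR = 1.353 × 17.665% = 23.901%.

23.90%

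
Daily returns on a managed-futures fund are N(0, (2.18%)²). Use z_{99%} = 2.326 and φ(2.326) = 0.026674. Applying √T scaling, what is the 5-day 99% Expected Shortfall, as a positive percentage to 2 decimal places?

σ_{5d} = 2.18% × √5 = 4.875%.
ES multiplier = φ(z)/(1−α) = 0.026674/0.01 = 2.667.
ES = 4.875% × 2.667 = 13.002%.

13.00%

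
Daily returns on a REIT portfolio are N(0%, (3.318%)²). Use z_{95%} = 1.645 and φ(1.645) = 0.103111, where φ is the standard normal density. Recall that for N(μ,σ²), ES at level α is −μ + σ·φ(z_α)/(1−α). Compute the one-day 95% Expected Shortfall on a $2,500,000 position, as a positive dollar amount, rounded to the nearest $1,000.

Tail multiplier: φ(z)/(1−α) = 0.103111 / 0.05 = 2.062.
ES = 3.318% × 2.062 = 6.842%.
On $2,500,000: 0.06842 × $2,500,000 = $171,050.

$171,000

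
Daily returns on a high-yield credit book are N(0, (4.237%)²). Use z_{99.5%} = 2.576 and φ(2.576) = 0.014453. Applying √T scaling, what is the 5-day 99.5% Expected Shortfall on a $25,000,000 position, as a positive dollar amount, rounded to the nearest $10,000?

σ_{5d} = 4.237% × √5 = 9.474%.
ES multiplier = φ(z)/(1−α) = 0.014453/0.005 = 2.891.
ES = 9.474% × 2.891 = 27.389%; on $25,000,000: $6,847,250.

$6,850,000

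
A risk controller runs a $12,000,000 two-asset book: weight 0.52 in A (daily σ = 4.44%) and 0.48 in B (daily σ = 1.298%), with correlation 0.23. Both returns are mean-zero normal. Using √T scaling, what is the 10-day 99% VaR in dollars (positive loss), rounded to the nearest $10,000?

σ_p = √(0.52²·4.44² + 0.48²·1.298² + 2·0.23·0.52·0.48·4.44·1.298) = 2.526%.
σ_{10d} = 2.526% × √10 = 7.988%.
z(99%) = 2.326.
VaR = 2.326 × 7.988% = 18.580%; on $12,000,000 that is $2,229,600.

$2,230,000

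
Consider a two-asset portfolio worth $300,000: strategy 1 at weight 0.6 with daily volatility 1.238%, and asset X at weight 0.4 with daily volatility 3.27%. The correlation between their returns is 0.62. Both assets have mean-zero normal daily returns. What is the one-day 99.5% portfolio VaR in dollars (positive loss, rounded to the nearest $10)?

σ_p² = 0.6²·1.238² + 0.4²·3.27² + 2·0.62·0.6·0.4·1.238·3.27 = 3.4674 (%²).
σ_p = √3.4674 = 1.862%.
At 99.5%, z = 2.576.
VaR = 2.576 × 1.862% = 4.797%; on $300,000 that is $14,391.

$14,390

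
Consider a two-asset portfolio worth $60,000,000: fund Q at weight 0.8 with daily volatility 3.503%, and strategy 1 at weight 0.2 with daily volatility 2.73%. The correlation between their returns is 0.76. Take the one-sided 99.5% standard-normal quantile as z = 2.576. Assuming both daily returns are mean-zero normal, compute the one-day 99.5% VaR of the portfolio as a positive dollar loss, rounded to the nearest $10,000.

$5,000,000

σ_p² = 0.8²·3.503² + 0.2²·2.73² + 2·0.76·0.8·0.2·3.503·2.73 = 10.4773 (%²).
σ_p = √10.4773 = 3.237%.
VaR = 2.576 × 3.237% = 8.339%; on $60,000,000 that is $5,003,400.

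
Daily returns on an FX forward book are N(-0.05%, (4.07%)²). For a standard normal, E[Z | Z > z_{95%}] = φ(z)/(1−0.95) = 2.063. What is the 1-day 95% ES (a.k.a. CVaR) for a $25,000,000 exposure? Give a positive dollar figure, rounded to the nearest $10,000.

ES = −(-0.05%) + 4.07% × 2.063 = 8.446%.
On $25,000,000: 0.08446 × $25,000,000 = $2,111,500.

$2,110,000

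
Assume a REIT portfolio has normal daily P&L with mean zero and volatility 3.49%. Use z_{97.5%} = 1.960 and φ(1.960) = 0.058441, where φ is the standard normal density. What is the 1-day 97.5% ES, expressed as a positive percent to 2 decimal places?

8.16%

Tail multiplier: φ(z)/(1−α) = 0.058441 / 0.025 = 2.338.
ES = 3.49% × 2.338 = 8.160%.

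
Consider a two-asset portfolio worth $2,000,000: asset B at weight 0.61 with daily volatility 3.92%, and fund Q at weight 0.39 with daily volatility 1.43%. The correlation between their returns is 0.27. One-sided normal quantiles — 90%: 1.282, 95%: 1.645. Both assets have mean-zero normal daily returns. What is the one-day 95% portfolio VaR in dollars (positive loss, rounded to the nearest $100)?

$85,500

σ_p² = 0.61²·3.92² + 0.39²·1.43² + 2·0.27·0.61·0.39·3.92·1.43 = 6.7490 (%²).
σ_p = √6.7490 = 2.598%.
VaR = 1.645 × 2.598% = 4.274%; on $2,000,000 that is $85,480.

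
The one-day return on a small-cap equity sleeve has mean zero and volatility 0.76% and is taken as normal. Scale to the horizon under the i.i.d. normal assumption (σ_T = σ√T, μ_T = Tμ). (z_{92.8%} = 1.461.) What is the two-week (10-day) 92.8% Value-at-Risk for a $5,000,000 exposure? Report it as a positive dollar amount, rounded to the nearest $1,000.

σ_{10d} = 0.76% × √10 = 2.403%.
VaR = 1.461 × 2.403% = 3.511%.
On $5,000,000: 0.03511 × $5,000,000 = $175,550.

$176,000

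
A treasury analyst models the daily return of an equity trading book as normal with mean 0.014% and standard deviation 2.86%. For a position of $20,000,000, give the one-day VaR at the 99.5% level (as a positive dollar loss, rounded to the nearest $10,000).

At 99.5% one-sided, z = 2.576.
VaR = −μ + z·σ = −(0.014%) + 2.576 × 2.86% = 7.353%.
On $20,000,000: 0.07353 × $20,000,000 = $1,470,600.

$1,470,000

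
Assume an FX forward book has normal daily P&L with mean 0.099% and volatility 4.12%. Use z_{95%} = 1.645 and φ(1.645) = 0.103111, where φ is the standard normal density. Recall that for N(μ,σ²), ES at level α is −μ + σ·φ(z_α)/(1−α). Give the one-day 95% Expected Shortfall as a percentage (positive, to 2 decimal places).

Tail multiplier: φ(z)/(1−α) = 0.103111 / 0.05 = 2.062.
ES = −(0.099%) + 4.12% × 2.062 = 8.396%.

8.40%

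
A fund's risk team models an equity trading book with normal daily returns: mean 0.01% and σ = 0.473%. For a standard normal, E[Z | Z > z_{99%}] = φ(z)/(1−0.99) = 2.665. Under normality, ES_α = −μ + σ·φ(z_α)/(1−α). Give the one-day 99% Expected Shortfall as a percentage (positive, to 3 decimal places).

1.251%

ES = −(0.01%) + 0.473% × 2.665 = 1.251%.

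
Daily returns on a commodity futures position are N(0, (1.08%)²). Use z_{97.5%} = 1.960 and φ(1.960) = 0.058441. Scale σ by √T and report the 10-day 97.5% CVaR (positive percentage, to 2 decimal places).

σ_{10d} = 1.08% × √10 = 3.415%.
ES multiplier = φ(z)/(1−α) = 0.058441/0.025 = 2.338.
ES = 3.415% × 2.338 = 7.984%.

7.98%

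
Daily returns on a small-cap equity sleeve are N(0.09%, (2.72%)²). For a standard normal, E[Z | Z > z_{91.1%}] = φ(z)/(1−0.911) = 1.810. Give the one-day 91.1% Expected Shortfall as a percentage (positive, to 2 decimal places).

ES = −(0.09%) + 2.72% × 1.810 = 4.833%.

4.83%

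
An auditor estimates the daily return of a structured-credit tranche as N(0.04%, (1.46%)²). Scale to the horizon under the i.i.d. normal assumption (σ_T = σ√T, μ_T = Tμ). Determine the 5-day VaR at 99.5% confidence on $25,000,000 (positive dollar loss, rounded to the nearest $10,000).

At 99.5%, z = 2.576.
σ_{5d} = 1.46% × √5 = 3.265%; μ_{5d} = 5 × 0.04% = 0.200%.
VaR = −(0.200%) + 2.576 × 3.265% = 8.211%.
On $25,000,000: 0.08211 × $25,000,000 = $2,052,750.

$2,050,000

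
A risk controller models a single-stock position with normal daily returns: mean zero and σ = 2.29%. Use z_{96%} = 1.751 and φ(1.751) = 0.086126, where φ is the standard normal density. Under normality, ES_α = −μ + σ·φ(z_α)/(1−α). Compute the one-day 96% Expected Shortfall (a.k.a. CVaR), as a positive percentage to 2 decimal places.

4.93%

Tail multiplier: φ(z)/(1−α) = 0.086126 / 0.04 = 2.153.
ES = 2.29% × 2.153 = 4.930%.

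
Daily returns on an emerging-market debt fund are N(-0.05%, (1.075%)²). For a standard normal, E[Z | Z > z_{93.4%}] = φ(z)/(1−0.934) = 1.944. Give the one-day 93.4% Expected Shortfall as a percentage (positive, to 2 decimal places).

2.14%

ES = −(-0.05%) + 1.075% × 1.944 = 2.140%.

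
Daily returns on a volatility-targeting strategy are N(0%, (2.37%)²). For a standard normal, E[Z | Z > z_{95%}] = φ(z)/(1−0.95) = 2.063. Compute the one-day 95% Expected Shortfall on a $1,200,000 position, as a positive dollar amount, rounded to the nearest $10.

$58,670

ES = 2.37% × 2.063 = 4.889%.
On $1,200,000: 0.04889 × $1,200,000 = $58,668.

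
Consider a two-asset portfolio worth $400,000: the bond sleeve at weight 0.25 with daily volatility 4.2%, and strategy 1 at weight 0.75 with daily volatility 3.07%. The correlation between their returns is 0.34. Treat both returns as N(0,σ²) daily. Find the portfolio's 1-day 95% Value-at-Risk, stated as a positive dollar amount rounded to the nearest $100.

$18,700

σ_p² = 0.25²·4.2² + 0.75²·3.07² + 2·0.34·0.25·0.75·4.2·3.07 = 8.0480 (%²).
σ_p = √8.0480 = 2.837%.
At 95%, z = 1.645.
VaR = 1.645 × 2.837% = 4.667%; on $400,000 that is $18,668.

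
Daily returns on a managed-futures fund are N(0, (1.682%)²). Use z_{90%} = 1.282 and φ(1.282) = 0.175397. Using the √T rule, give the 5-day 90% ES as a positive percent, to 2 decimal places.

6.60%

σ_{5d} = 1.682% × √5 = 3.761%.
ES multiplier = φ(z)/(1−α) = 0.175397/0.1 = 1.754.
ES = 3.761% × 1.754 = 6.597%.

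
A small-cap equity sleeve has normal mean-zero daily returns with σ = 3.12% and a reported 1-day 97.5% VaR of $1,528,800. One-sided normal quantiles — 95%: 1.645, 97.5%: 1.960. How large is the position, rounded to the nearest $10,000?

VaR as a fraction of value: z·σ = 1.960 × 3.12% = 6.1152%.
Position = $1,528,800 / 0.061152 = $25,000,000.

$25,000,000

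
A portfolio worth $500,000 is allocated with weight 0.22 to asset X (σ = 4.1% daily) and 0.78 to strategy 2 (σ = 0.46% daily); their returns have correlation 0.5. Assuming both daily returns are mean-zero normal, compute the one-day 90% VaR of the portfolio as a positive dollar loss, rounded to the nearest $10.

$7,210

σ_p² = 0.22²·4.1² + 0.78²·0.46² + 2·0.5·0.22·0.78·4.1·0.46 = 1.2660 (%²).
σ_p = √1.2660 = 1.125%.
At 90%, z = 1.282.
VaR = 1.282 × 1.125% = 1.442%; on $500,000 that is $7,210.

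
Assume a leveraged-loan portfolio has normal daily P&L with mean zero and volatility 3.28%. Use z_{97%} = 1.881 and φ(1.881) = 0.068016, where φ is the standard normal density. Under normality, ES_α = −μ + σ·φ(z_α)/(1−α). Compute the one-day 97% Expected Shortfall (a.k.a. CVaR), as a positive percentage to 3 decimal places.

Tail multiplier: φ(z)/(1−α) = 0.068016 / 0.03 = 2.267.
ES = 3.28% × 2.267 = 7.436%.

7.436%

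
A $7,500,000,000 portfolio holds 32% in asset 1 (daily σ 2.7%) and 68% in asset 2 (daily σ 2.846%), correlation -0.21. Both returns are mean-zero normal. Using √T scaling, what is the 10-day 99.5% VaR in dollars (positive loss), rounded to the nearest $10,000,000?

σ_p = √(0.32²·2.7² + 0.68²·2.846² + 2·-0.21·0.32·0.68·2.7·2.846) = 1.947%.
σ_{10d} = 1.947% × √10 = 6.157%.
z(99.5%) = 2.576.
VaR = 2.576 × 6.157% = 15.860%; on $7,500,000,000 that is $1,189,500,000.

$1,190,000,000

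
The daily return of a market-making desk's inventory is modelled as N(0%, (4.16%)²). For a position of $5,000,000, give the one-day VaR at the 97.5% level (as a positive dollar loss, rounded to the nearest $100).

$407,700

At 97.5% one-sided, z = 1.960.
VaR = z·σ = 1.960 × 4.16% = 8.154%.
On $5,000,000: 0.08154 × $5,000,000 = $407,700.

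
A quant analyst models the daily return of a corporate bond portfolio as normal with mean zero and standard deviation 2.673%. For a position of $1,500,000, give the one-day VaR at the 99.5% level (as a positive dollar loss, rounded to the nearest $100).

$103,300

At 99.5% one-sided, z = 2.576.
VaR = z·σ = 2.576 × 2.673% = 6.886%.
On $1,500,000: 0.06886 × $1,500,000 = $103,290.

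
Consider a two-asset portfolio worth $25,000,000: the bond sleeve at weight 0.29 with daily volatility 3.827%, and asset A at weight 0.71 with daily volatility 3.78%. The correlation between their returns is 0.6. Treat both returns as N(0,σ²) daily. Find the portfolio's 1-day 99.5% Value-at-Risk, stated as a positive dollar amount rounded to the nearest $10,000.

σ_p² = 0.29²·3.827² + 0.71²·3.78² + 2·0.6·0.29·0.71·3.827·3.78 = 12.0088 (%²).
σ_p = √12.0088 = 3.465%.
At 99.5%, z = 2.576.
VaR = 2.576 × 3.465% = 8.926%; on $25,000,000 that is $2,231,500.

$2,230,000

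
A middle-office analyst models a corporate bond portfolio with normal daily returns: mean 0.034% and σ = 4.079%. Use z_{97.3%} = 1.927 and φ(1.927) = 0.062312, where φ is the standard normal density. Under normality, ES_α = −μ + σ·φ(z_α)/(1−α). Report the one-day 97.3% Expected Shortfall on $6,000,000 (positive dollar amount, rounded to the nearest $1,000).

Tail multiplier: φ(z)/(1−α) = 0.062312 / 0.027 = 2.308.
ES = −(0.034%) + 4.079% × 2.308 = 9.380%.
On $6,000,000: 0.09380 × $6,000,000 = $562,800.

$563,000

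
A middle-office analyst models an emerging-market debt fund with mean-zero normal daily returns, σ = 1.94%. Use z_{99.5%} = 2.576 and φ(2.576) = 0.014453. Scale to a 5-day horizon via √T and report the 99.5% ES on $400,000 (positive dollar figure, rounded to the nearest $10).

$50,160

σ_{5d} = 1.94% × √5 = 4.338%.
ES multiplier = φ(z)/(1−α) = 0.014453/0.005 = 2.891.
ES = 4.338% × 2.891 = 12.541%; on $400,000: $50,164.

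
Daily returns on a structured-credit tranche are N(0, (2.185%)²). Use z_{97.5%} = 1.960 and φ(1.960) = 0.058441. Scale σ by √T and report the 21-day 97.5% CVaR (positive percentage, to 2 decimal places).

23.41%

σ_{21d} = 2.185% × √21 = 10.013%.
ES multiplier = φ(z)/(1−α) = 0.058441/0.025 = 2.338.
ES = 10.013% × 2.338 = 23.410%.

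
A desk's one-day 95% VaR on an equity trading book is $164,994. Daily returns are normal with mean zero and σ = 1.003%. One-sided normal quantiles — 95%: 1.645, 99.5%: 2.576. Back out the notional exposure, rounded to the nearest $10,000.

$10,000,000

VaR as a fraction of value: z·σ = 1.645 × 1.003% = 1.64993%.
Position = $164,994 / 0.0164993 = $10,000,030.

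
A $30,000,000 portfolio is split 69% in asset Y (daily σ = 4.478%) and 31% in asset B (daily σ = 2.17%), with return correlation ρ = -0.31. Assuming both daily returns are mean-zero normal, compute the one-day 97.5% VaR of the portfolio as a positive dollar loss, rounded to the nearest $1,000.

$1,735,000

σ_p² = 0.69²·4.478² + 0.31²·2.17² + 2·-0.31·0.69·0.31·4.478·2.17 = 8.7108 (%²).
σ_p = √8.7108 = 2.951%.
At 97.5%, z = 1.960.
VaR = 1.960 × 2.951% = 5.784%; on $30,000,000 that is $1,735,200.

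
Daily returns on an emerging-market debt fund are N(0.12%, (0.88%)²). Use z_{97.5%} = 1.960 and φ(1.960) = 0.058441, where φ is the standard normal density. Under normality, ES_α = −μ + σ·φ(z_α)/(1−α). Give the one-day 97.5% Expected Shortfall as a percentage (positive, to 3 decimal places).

1.937%

Tail multiplier: φ(z)/(1−α) = 0.058441 / 0.025 = 2.338.
ES = −(0.12%) + 0.88% × 2.338 = 1.937%.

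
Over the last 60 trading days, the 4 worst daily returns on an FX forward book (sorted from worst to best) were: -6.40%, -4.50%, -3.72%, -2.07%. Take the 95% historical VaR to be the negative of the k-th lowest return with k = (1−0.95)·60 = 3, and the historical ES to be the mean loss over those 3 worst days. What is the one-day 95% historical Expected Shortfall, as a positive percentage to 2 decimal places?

4.87%

The 3 worst returns sum to -14.62%.
ES = −(-14.62%) / 3 = 4.8733…% ≈ 4.87%.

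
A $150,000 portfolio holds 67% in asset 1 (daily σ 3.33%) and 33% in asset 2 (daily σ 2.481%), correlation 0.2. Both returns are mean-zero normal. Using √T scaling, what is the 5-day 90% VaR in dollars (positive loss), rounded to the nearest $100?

σ_p = √(0.67²·3.33² + 0.33²·2.481² + 2·0.2·0.67·0.33·3.33·2.481) = 2.526%.
σ_{5d} = 2.526% × √5 = 5.648%.
z(90%) = 1.282.
VaR = 1.282 × 5.648% = 7.241%; on $150,000 that is $10,862.

$10,900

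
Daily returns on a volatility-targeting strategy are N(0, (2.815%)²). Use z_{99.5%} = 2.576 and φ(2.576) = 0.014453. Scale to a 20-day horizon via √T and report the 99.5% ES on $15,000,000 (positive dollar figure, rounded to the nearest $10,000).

σ_{20d} = 2.815% × √20 = 12.589%.
ES multiplier = φ(z)/(1−α) = 0.014453/0.005 = 2.891.
ES = 12.589% × 2.891 = 36.395%; on $15,000,000: $5,459,250.

$5,460,000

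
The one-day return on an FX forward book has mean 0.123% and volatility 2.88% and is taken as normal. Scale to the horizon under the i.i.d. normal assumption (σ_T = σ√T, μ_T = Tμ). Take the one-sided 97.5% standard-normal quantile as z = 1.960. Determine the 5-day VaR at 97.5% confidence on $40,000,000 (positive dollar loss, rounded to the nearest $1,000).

$4,803,000

σ_{5d} = 2.88% × √5 = 6.440%; μ_{5d} = 5 × 0.123% = 0.615%.
VaR = −(0.615%) + 1.960 × 6.440% = 12.007%.
On $40,000,000: 0.12007 × $40,000,000 = $4,802,800.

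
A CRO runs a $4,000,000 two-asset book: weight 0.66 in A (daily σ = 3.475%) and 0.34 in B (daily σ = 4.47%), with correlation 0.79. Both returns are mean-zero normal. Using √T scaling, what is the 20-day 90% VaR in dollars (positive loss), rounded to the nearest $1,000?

$829,000

σ_p = √(0.66²·3.475² + 0.34²·4.47² + 2·0.79·0.66·0.34·3.475·4.47) = 3.616%.
σ_{20d} = 3.616% × √20 = 16.171%.
z(90%) = 1.282.
VaR = 1.282 × 16.171% = 20.731%; on $4,000,000 that is $829,240.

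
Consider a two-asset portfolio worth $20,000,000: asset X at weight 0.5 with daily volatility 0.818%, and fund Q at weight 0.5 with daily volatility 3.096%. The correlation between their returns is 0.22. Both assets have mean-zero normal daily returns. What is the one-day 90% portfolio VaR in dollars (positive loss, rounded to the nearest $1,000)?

$432,000

σ_p² = 0.5²·0.818² + 0.5²·3.096² + 2·0.22·0.5·0.5·0.818·3.096 = 2.8422 (%²).
σ_p = √2.8422 = 1.686%.
At 90%, z = 1.282.
VaR = 1.282 × 1.686% = 2.161%; on $20,000,000 that is $432,200.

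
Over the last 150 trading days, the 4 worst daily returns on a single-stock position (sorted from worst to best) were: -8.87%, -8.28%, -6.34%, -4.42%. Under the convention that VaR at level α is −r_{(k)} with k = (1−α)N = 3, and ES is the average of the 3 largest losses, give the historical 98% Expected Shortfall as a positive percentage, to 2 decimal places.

7.83%

The 3 worst returns sum to -23.49%.
ES = −(-23.49%) / 3 = 7.83%.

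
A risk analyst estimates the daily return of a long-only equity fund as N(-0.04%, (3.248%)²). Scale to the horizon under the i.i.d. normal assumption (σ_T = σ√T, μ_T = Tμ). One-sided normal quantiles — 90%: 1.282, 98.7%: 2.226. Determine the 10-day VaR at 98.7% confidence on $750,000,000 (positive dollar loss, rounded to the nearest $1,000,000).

$174,000,000

σ_{10d} = 3.248% × √10 = 10.271%; μ_{10d} = 10 × -0.04% = -0.400%.
VaR = −(-0.400%) + 2.226 × 10.271% = 23.263%.
On $750,000,000: 0.23263 × $750,000,000 = $174,472,500.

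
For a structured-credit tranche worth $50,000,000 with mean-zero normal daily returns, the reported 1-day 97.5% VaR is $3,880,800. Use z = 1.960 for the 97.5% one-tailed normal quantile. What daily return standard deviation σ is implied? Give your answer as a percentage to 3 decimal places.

3.960%

VaR as a fraction: $3,880,800 / $50,000,000 = 7.762%.
σ = VaR / z = 7.762% / 1.960 = 3.960%.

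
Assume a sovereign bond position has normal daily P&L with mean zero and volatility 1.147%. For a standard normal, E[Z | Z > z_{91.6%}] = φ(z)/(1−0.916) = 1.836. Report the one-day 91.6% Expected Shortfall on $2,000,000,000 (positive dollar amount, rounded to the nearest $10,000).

ES = 1.147% × 1.836 = 2.106%.
On $2,000,000,000: 0.02106 × $2,000,000,000 = $42,120,000.

$42,120,000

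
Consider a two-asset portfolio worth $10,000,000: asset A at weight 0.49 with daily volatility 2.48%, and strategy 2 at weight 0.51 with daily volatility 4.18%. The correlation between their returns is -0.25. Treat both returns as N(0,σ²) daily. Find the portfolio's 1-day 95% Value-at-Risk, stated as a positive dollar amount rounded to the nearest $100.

$357,600

σ_p² = 0.49²·2.48² + 0.51²·4.18² + 2·-0.25·0.49·0.51·2.48·4.18 = 4.7260 (%²).
σ_p = √4.7260 = 2.174%.
At 95%, z = 1.645.
VaR = 1.645 × 2.174% = 3.576%; on $10,000,000 that is $357,600.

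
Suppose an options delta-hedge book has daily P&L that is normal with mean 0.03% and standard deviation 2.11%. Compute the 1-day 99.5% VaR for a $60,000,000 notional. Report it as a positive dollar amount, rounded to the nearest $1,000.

At 99.5% one-sided, z = 2.576.
VaR = −μ + z·σ = −(0.03%) + 2.576 × 2.11% = 5.405%.
On $60,000,000: 0.05405 × $60,000,000 = $3,243,000.

$3,243,000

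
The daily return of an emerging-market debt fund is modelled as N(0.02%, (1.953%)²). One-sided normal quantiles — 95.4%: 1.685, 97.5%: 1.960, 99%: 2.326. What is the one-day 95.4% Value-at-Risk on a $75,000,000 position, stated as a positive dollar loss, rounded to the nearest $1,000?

VaR = −μ + z·σ = −(0.02%) + 1.685 × 1.953% = 3.271%.
On $75,000,000: 0.03271 × $75,000,000 = $2,453,250.

$2,453,000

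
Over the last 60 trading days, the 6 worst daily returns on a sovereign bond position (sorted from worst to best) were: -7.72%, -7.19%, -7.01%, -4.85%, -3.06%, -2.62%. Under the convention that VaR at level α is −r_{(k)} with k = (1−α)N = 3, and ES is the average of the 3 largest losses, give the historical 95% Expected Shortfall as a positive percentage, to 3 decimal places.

The 3 worst returns sum to -21.92%.
ES = −(-21.92%) / 3 = 7.3066…% ≈ 7.307%.

7.307%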